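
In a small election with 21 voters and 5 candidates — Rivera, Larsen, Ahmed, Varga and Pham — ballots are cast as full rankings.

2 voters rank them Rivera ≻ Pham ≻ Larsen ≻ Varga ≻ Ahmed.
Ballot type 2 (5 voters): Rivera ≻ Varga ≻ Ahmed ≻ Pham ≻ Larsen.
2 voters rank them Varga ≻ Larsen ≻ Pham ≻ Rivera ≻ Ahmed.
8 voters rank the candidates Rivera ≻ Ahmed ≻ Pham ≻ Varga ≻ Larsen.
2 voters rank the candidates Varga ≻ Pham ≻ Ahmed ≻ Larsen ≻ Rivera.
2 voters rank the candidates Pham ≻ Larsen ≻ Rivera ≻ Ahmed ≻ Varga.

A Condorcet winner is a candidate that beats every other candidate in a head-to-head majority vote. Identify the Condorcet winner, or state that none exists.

Rivera

Check each pair by majority over 21 ballots:
Rivera vs Larsen: Rivera wins 15–6.
Rivera vs Ahmed: Rivera wins 19–2.
Rivera–Varga: Rivera 17–4.
Rivera vs Pham: Rivera, 15–6.
Larsen–Ahmed: Ahmed 15–6.
Larsen vs Varga: Varga, 17–4.
Larsen vs Pham: Pham wins 19–2.
Ahmed vs Varga: Varga, 11–10.
Ahmed–Pham: Ahmed 13–8.
Varga vs Pham: Pham wins 12–9.
Rivera defeats every rival head-to-head and is the Condorcet winner.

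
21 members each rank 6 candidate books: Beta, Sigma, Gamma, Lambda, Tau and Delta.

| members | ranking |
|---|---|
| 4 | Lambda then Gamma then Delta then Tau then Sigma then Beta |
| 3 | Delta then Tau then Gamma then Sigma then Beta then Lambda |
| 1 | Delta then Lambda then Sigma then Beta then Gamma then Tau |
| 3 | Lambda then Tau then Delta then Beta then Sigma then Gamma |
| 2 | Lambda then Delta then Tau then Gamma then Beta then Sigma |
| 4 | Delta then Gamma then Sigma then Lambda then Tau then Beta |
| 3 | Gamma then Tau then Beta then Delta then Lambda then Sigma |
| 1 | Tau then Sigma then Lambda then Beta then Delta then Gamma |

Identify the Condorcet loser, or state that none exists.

Pairwise majorities:
Beta vs Sigma: 8 to 13, Sigma.
Beta–Gamma: Gamma 16–5.
Beta–Lambda: Lambda 15–6.
Beta vs Tau: Beta preferred on 1 ballot; Tau wins 20–1.
Beta vs Delta: 4 to 17, Delta.
Sigma–Gamma: Gamma 16–5.
Sigma vs Lambda: Sigma preferred on 3+4+1 = 8 ballots; Lambda wins 13–8.
Sigma vs Tau: Tau wins 16–5.
Sigma vs Delta: Delta, 20–1.
Gamma vs Lambda: 10 to 11, Lambda.
Gamma vs Tau: Gamma preferred on 4+1+4+3 = 12 ballots; Gamma wins 12–9.
Gamma vs Delta: 7 to 14, Delta.
Lambda vs Tau: Lambda, 14–7.
Lambda vs Delta: Lambda preferred on 4+3+2+1 = 10 ballots; Delta wins 11–10.
Tau vs Delta: 7 to 14, Delta.
Only Beta has no wins; Beta is the Condorcet loser.

Beta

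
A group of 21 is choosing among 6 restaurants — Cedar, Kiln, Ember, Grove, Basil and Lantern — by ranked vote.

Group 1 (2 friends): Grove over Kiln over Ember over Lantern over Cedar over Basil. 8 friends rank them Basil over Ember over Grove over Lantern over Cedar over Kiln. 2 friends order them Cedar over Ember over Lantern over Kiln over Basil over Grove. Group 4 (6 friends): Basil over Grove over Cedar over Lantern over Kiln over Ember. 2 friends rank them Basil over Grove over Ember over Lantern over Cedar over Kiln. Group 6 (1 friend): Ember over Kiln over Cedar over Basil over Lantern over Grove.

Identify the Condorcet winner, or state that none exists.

Head-to-head results (21 friends):
Cedar vs Kiln: Cedar wins 18–3.
Cedar vs Ember: Ember, 13–8.
Cedar vs Grove: Grove wins 18–3.
Cedar–Basil: Basil 16–5.
Cedar–Lantern: Lantern 12–9.
Kiln vs Ember: Ember wins 13–8.
Kiln–Grove: Grove 18–3.
Kiln vs Basil: Basil, 16–5.
Kiln–Lantern: Lantern 18–3.
Ember vs Grove: Ember, 11–10.
Ember–Basil: Basil 16–5.
Ember vs Lantern: Ember wins 15–6.
Grove vs Basil: Basil wins 19–2.
Grove–Lantern: Grove 18–3.
Basil–Lantern: Basil 17–4.
Basil defeats every rival head-to-head and is the Condorcet winner.

Basil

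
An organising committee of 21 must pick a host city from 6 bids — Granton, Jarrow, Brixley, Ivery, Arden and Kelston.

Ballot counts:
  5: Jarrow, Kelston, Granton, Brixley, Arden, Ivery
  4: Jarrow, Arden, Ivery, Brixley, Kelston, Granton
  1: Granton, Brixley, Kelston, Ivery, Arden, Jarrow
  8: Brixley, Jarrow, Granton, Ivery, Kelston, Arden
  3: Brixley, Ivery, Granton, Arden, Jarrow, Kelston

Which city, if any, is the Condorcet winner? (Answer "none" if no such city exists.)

Head-to-head results (21 organisers):
Granton vs Jarrow: 1+3 = 4 for Granton, 17 for Jarrow — Jarrow by 17–4.
Granton vs Brixley: Granton preferred on 5+1 = 6 ballots; Brixley wins 15–6.
Granton vs Ivery: 14 to 7, Granton.
Granton vs Arden: Granton is ranked higher on 5+1+8+3 = 17 ballots, Arden on 4. Granton wins 17–4.
Granton vs Kelston: Granton is ranked higher on 1+8+3 = 12 ballots, Kelston on 9. Granton wins 12–9.
Jarrow vs Brixley: Jarrow preferred on 5+4 = 9 ballots; Brixley wins 12–9.
Jarrow vs Ivery: Jarrow is ranked higher on 5+4+8 = 17 ballots, Ivery on 4. Jarrow wins 17–4.
Jarrow vs Arden: Jarrow is ranked higher on 5+4+8 = 17 ballots, Arden on 4. Jarrow wins 17–4.
Jarrow vs Kelston: 20 to 1, Jarrow.
Brixley vs Ivery: Brixley preferred on 5+1+8+3 = 17 ballots; Brixley wins 17–4.
Brixley vs Arden: 5+1+8+3 = 17 for Brixley, 4 for Arden — Brixley by 17–4.
Brixley vs Kelston: Brixley preferred on 4+1+8+3 = 16 ballots; Brixley wins 16–5.
Ivery vs Arden: 12 to 9, Ivery.
Ivery vs Kelston: Ivery preferred on 4+8+3 = 15 ballots; Ivery wins 15–6.
Arden vs Kelston: Arden preferred on 4+3 = 7 ballots; Kelston wins 14–7.
Only Brixley has no losses; Brixley is the Condorcet winner.

Brixley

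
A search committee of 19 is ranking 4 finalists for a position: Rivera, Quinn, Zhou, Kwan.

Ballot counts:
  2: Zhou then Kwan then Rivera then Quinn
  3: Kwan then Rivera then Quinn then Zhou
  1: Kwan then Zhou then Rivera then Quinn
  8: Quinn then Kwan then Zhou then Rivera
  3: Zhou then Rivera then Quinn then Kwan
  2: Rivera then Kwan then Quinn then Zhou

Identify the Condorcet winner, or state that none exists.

Check each pair by majority over 19 ballots:
Rivera vs Quinn: Rivera wins 11–8.
Rivera–Zhou: Zhou 14–5.
Rivera vs Kwan: Kwan wins 14–5.
Quinn vs Zhou: Quinn, 13–6.
Quinn vs Kwan: Quinn, 11–8.
Zhou–Kwan: Kwan 14–5.
Each candidate drops at least one matchup (Rivera loses to Zhou; Quinn loses to Rivera; Zhou loses to Quinn; Kwan loses to Quinn); the cycle Rivera > Quinn > Zhou > Rivera rules out a Condorcet winner.

none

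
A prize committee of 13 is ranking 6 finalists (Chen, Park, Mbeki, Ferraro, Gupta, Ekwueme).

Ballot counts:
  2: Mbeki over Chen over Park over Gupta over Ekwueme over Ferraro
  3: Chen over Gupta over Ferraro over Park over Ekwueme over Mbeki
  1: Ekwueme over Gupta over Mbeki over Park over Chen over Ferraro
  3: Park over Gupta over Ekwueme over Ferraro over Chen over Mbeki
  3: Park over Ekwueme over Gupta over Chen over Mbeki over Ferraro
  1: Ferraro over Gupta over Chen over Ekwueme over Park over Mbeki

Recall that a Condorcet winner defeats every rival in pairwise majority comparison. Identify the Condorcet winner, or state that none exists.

Pairwise majorities:
Chen vs Park: 2+3+1 = 6 for Chen, 7 for Park — Park by 7–6.
Chen vs Mbeki: 10 to 3, Chen.
Chen vs Ferraro: Chen is ranked higher on 2+3+1+3 = 9 ballots, Ferraro on 4. Chen wins 9–4.
Chen vs Gupta: Chen is ranked higher on 2+3 = 5 ballots, Gupta on 8. Gupta wins 8–5.
Chen vs Ekwueme: 2+3+1 = 6 for Chen, 7 for Ekwueme — Ekwueme by 7–6.
Park vs Mbeki: Park wins 10–3.
Park vs Ferraro: 2+1+3+3 = 9 for Park, 4 for Ferraro — Park by 9–4.
Park vs Gupta: Park is ranked higher on 2+3+3 = 8 ballots, Gupta on 5. Park wins 8–5.
Park vs Ekwueme: Park wins 11–2.
Mbeki–Ferraro: Ferraro 7–6.
Mbeki–Gupta: Gupta 11–2.
Mbeki vs Ekwueme: Mbeki is ranked higher on 2 ballots, Ekwueme on 11. Ekwueme wins 11–2.
Ferraro–Gupta: Gupta 12–1.
Ferraro vs Ekwueme: 4 to 9, Ekwueme.
Gupta vs Ekwueme: Gupta wins 9–4.
Park wins every pairwise contest, so Park is the Condorcet winner.

Park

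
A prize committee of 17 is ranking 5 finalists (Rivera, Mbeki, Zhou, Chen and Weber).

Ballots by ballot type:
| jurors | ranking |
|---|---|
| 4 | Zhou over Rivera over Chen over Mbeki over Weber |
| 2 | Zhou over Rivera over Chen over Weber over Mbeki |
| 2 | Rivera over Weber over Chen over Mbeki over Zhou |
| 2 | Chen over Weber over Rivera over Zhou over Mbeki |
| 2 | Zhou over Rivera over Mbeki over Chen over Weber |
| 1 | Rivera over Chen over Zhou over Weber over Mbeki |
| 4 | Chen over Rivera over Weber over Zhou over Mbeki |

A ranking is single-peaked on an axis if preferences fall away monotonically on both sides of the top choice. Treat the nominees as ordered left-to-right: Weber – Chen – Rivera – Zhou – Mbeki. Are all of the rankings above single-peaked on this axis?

Axis positions: Weber=1, Chen=2, Rivera=3, Zhou=4, Mbeki=5.
Ballot type 1 (peak Zhou at position 4): ranking walks positions 4-3-2-5-1, expanding outward from the peak — single-peaked.
Ballot type 2 (peak Zhou at position 4): ranking walks positions 4-3-2-1-5, expanding outward from the peak — single-peaked.
Ballot type 3: ranking walks positions 3-1-2-5-4; Weber is ranked above Chen even though Chen lies between Weber and the peak Rivera on the axis — preferences dip and rise again. Not single-peaked.
Ballot type 4 (peak Chen at position 2): ranking walks positions 2-1-3-4-5, expanding outward from the peak — single-peaked.
Ballot type 5 (peak Zhou at position 4): ranking walks positions 4-3-5-2-1, expanding outward from the peak — single-peaked.
Ballot type 6 (peak Rivera at position 3): ranking walks positions 3-2-4-1-5, expanding outward from the peak — single-peaked.
Ballot type 7 (peak Chen at position 2): ranking walks positions 2-3-1-4-5, expanding outward from the peak — single-peaked.
Ballot type 3 violates single-peakedness, so the profile is not single-peaked on this axis.

no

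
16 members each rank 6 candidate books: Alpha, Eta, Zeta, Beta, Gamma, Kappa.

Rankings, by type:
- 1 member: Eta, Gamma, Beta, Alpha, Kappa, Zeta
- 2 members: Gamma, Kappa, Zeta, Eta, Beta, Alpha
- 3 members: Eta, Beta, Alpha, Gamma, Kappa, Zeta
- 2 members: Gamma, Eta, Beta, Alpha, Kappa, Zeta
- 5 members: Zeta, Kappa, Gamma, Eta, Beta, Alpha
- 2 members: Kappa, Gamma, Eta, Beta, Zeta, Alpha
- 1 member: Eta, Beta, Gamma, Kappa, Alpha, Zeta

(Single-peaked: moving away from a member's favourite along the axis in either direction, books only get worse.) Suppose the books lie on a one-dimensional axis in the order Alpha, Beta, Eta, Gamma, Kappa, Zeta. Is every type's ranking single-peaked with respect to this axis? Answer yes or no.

Axis positions: Alpha=1, Beta=2, Eta=3, Gamma=4, Kappa=5, Zeta=6.
Type 1 (peak Eta at position 3): ranking walks positions 3-4-2-1-5-6, expanding outward from the peak — single-peaked.
Type 2 (peak Gamma at position 4): ranking walks positions 4-5-6-3-2-1, expanding outward from the peak — single-peaked.
Type 3 (peak Eta at position 3): ranking walks positions 3-2-1-4-5-6, expanding outward from the peak — single-peaked.
Type 4 (peak Gamma at position 4): ranking walks positions 4-3-2-1-5-6, expanding outward from the peak — single-peaked.
Type 5 (peak Zeta at position 6): ranking walks positions 6-5-4-3-2-1, expanding outward from the peak — single-peaked.
Type 6 (peak Kappa at position 5): ranking walks positions 5-4-3-2-6-1, expanding outward from the peak — single-peaked.
Type 7 (peak Eta at position 3): ranking walks positions 3-2-4-5-1-6, expanding outward from the peak — single-peaked.
Every ranking is single-peaked on this axis.

yes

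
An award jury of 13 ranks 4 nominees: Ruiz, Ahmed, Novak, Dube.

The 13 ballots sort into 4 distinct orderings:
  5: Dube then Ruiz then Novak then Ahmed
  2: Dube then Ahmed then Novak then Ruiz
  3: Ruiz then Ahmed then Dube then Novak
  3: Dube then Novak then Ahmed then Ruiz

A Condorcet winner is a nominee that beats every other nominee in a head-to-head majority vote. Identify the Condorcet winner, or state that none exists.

Pairwise majorities:
Ruiz–Ahmed: Ruiz 8–5.
Ruiz vs Novak: Ruiz, 8–5.
Ruiz vs Dube: Dube, 10–3.
Ahmed vs Novak: Novak wins 8–5.
Ahmed vs Dube: Dube, 10–3.
Novak–Dube: Dube 13–0.
Only Dube has no losses; Dube is the Condorcet winner.

Dube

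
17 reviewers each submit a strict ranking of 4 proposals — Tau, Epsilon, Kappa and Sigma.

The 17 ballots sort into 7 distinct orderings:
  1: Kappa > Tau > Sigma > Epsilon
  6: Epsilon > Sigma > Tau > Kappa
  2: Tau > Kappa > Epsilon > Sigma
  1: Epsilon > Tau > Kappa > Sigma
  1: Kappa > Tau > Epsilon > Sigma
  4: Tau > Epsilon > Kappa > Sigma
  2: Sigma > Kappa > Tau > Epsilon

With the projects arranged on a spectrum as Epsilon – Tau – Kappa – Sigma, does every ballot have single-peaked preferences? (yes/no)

Axis positions: Epsilon=1, Tau=2, Kappa=3, Sigma=4.
Faction 1 (peak Kappa at position 3): ranking walks positions 3-2-4-1, expanding outward from the peak — single-peaked.
Faction 2: ranking walks positions 1-4-2-3; Sigma is ranked above Tau even though Tau lies between Sigma and the peak Epsilon on the axis — preferences dip and rise again. Not single-peaked.
Faction 3 (peak Tau at position 2): ranking walks positions 2-3-1-4, expanding outward from the peak — single-peaked.
Faction 4 (peak Epsilon at position 1): ranking walks positions 1-2-3-4, expanding outward from the peak — single-peaked.
Faction 5 (peak Kappa at position 3): ranking walks positions 3-2-1-4, expanding outward from the peak — single-peaked.
Faction 6 (peak Tau at position 2): ranking walks positions 2-1-3-4, expanding outward from the peak — single-peaked.
Faction 7 (peak Sigma at position 4): ranking walks positions 4-3-2-1, expanding outward from the peak — single-peaked.
Faction 2 violates single-peakedness, so the profile is not single-peaked on this axis.

no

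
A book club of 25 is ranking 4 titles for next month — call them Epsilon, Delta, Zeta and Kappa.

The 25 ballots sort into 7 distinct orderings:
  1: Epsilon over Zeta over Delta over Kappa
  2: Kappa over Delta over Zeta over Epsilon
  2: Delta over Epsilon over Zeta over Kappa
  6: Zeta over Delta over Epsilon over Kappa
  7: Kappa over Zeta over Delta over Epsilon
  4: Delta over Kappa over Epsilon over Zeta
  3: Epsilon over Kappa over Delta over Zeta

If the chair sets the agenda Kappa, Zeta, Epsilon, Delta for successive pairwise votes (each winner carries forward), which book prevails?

Delta

Round 1: Kappa vs Zeta — 16–9, Kappa advances.
Round 2: Kappa vs Epsilon — 13–12, Kappa advances.
Round 3: Kappa vs Delta — 12–13, Delta advances.
The agenda winner is Delta.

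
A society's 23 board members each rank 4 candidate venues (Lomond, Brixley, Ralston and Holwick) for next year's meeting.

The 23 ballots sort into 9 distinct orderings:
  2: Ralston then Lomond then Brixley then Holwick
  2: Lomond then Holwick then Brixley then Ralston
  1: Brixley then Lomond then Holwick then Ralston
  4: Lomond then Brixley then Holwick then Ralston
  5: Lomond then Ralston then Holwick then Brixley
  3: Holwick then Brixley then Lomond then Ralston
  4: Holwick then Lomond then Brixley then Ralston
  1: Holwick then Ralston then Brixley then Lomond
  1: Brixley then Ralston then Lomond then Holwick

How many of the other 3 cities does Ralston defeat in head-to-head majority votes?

0

Ralston against each rival (23 organisers):
Ralston vs Lomond: Lomond, 19–4.
Ralston vs Brixley: Brixley wins 15–8.
Ralston–Holwick: Holwick 15–8.
Ralston beats no one; loses to Lomond, Brixley, Holwick — 0 pairwise wins.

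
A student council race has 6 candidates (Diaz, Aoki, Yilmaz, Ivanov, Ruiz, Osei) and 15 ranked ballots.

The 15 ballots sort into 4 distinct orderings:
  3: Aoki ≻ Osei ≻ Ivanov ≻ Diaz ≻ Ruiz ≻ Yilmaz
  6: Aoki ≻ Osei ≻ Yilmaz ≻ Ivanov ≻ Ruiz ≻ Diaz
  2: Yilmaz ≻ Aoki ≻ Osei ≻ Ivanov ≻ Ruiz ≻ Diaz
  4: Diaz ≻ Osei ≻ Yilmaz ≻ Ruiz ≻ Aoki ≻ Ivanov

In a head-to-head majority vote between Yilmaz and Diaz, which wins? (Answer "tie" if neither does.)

Yilmaz

Ballots ranking Yilmaz above Diaz: 6 + 2 = 8.
Ballots ranking Diaz above Yilmaz: 15 − 8 = 7.
Yilmaz wins the head-to-head 8–7.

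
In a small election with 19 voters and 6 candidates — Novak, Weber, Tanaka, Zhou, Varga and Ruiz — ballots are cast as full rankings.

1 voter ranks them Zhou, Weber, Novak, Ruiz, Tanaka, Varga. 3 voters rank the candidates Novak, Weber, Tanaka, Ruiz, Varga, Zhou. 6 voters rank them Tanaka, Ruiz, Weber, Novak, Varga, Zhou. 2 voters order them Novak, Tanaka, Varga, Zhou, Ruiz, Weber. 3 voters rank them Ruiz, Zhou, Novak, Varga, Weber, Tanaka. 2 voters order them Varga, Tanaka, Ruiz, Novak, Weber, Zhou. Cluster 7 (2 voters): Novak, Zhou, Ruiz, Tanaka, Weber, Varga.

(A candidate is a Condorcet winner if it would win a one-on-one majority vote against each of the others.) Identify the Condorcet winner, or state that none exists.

Check each pair by majority over 19 ballots:
Novak vs Weber: 3+2+3+2+2 = 12 for Novak, 7 for Weber — Novak by 12–7.
Novak vs Tanaka: 1+3+2+3+2 = 11 for Novak, 8 for Tanaka — Novak by 11–8.
Novak vs Zhou: 15 to 4, Novak.
Novak vs Varga: Novak preferred on 1+3+6+2+3+2 = 17 ballots; Novak wins 17–2.
Novak vs Ruiz: 1+3+2+2 = 8 for Novak, 11 for Ruiz — Ruiz by 11–8.
Weber vs Tanaka: 1+3+3 = 7 for Weber, 12 for Tanaka — Tanaka by 12–7.
Weber vs Zhou: 3+6+2 = 11 for Weber, 8 for Zhou — Weber by 11–8.
Weber vs Varga: 12 to 7, Weber.
Weber vs Ruiz: Weber is ranked higher on 1+3 = 4 ballots, Ruiz on 15. Ruiz wins 15–4.
Tanaka vs Zhou: Tanaka preferred on 3+6+2+2 = 13 ballots; Tanaka wins 13–6.
Tanaka vs Varga: Tanaka preferred on 1+3+6+2+2 = 14 ballots; Tanaka wins 14–5.
Tanaka vs Ruiz: 3+6+2+2 = 13 for Tanaka, 6 for Ruiz — Tanaka by 13–6.
Zhou vs Varga: Zhou is ranked higher on 1+3+2 = 6 ballots, Varga on 13. Varga wins 13–6.
Zhou vs Ruiz: 5 to 14, Ruiz.
Varga vs Ruiz: 4 to 15, Ruiz.
Every candidate loses at least once (Novak loses to Ruiz; Weber loses to Novak; Tanaka loses to Novak; Zhou loses to Novak; Varga loses to Novak; Ruiz loses to Tanaka). The majority relation contains the cycle Novak → Tanaka → Ruiz → Novak, so there is no Condorcet winner.

none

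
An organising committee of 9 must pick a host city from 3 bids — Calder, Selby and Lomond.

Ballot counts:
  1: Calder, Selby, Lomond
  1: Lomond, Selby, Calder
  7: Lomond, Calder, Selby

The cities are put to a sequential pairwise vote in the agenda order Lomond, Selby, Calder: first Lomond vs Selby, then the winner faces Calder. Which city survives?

Lomond

Round 1: Lomond vs Selby — 8–1, Lomond advances.
Round 2: Lomond vs Calder — 8–1, Lomond advances.
Lomond survives the agenda.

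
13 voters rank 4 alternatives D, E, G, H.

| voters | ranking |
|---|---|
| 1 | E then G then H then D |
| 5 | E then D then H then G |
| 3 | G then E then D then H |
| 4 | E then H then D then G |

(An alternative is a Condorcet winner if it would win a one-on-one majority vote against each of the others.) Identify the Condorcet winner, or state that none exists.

E

Head-to-head results (13 voters):
D vs E: 0 for D, 13 for E — E by 13–0.
D vs G: 5+4 = 9 for D, 4 for G — D by 9–4.
D vs H: D wins 8–5.
E vs G: E is ranked higher on 1+5+4 = 10 ballots, G on 3. E wins 10–3.
E vs H: 1+5+3+4 = 13 for E, 0 for H — E by 13–0.
G vs H: 4 to 9, H.
E defeats every rival head-to-head and is the Condorcet winner.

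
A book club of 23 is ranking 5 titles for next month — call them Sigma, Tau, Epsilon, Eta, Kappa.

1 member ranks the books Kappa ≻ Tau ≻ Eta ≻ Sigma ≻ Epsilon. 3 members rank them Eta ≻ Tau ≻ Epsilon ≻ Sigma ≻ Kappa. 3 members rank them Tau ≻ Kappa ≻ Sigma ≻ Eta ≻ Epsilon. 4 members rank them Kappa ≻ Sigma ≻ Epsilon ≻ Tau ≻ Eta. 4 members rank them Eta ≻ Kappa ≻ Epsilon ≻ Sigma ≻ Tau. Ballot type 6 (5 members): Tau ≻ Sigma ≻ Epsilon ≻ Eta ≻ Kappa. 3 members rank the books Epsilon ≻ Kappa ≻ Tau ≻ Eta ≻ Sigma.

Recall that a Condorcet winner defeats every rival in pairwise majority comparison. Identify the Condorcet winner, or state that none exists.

none

Pairwise majorities:
Sigma vs Tau: Tau, 15–8.
Sigma vs Epsilon: Sigma wins 13–10.
Sigma vs Eta: Sigma preferred on 3+4+5 = 12 ballots; Sigma wins 12–11.
Sigma vs Kappa: 3+5 = 8 for Sigma, 15 for Kappa — Kappa by 15–8.
Tau vs Epsilon: Tau preferred on 1+3+3+5 = 12 ballots; Tau wins 12–11.
Tau–Eta: Tau 16–7.
Tau vs Kappa: Tau is ranked higher on 3+3+5 = 11 ballots, Kappa on 12. Kappa wins 12–11.
Epsilon vs Eta: Epsilon, 12–11.
Epsilon vs Kappa: Epsilon is ranked higher on 3+5+3 = 11 ballots, Kappa on 12. Kappa wins 12–11.
Eta vs Kappa: Eta is ranked higher on 3+4+5 = 12 ballots, Kappa on 11. Eta wins 12–11.
Every book loses at least once (Sigma loses to Tau; Tau loses to Kappa; Epsilon loses to Sigma; Eta loses to Sigma; Kappa loses to Eta). The majority relation contains the cycle Sigma > Eta > Kappa > Sigma, so there is no Condorcet winner.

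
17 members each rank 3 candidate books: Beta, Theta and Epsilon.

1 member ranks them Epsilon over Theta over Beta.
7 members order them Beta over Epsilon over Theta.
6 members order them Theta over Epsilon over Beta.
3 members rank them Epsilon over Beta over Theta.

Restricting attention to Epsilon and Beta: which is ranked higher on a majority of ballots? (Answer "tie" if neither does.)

Epsilon

Ballots ranking Epsilon above Beta: 1 + 6 + 3 = 10.
Ballots ranking Beta above Epsilon: 17 − 10 = 7.
Epsilon wins the head-to-head 10–7.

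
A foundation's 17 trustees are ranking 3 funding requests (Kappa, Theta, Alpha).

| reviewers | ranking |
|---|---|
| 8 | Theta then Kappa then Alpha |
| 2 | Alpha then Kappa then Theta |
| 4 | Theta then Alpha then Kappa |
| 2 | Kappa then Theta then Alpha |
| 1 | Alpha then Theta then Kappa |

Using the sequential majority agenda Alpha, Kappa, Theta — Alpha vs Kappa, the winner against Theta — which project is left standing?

Theta

Round 1: Alpha vs Kappa — 7–10, Kappa advances.
Round 2: Kappa vs Theta — 4–13, Theta advances.
Theta survives the agenda.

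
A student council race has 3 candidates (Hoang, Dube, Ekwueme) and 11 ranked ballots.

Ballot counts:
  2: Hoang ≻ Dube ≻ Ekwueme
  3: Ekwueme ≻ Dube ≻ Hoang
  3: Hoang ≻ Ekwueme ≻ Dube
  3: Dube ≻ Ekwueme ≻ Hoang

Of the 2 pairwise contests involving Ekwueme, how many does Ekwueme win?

2

Ekwueme against each rival (11 voters):
Ekwueme vs Hoang: Ekwueme preferred on 3+3 = 6 ballots; Ekwueme wins 6–5.
Ekwueme vs Dube: Ekwueme preferred on 3+3 = 6 ballots; Ekwueme wins 6–5.
Ekwueme beats Hoang, Dube — 2 pairwise wins.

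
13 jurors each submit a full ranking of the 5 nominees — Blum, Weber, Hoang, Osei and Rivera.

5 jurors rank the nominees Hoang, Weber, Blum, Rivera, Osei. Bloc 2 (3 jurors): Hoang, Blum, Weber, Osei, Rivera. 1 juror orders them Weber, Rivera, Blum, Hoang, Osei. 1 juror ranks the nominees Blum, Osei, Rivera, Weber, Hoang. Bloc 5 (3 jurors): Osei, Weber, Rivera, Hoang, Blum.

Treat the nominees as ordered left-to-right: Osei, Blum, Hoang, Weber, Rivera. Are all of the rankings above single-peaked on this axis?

no

Axis positions: Osei=1, Blum=2, Hoang=3, Weber=4, Rivera=5.
Bloc 1 (peak Hoang at position 3): ranking walks positions 3-4-2-5-1, expanding outward from the peak — single-peaked.
Bloc 2 (peak Hoang at position 3): ranking walks positions 3-2-4-1-5, expanding outward from the peak — single-peaked.
Bloc 3: ranking walks positions 4-5-2-3-1; Blum is ranked above Hoang even though Hoang lies between Blum and the peak Weber on the axis — preferences dip and rise again. Not single-peaked.
Bloc 4: ranking walks positions 2-1-5-4-3; Rivera is ranked above Hoang even though Hoang lies between Rivera and the peak Blum on the axis — preferences dip and rise again. Not single-peaked.
Bloc 5: ranking walks positions 1-4-5-3-2; Weber is ranked above Blum even though Blum lies between Weber and the peak Osei on the axis — preferences dip and rise again. Not single-peaked.
Bloc 3 violates single-peakedness, so the profile is not single-peaked on this axis.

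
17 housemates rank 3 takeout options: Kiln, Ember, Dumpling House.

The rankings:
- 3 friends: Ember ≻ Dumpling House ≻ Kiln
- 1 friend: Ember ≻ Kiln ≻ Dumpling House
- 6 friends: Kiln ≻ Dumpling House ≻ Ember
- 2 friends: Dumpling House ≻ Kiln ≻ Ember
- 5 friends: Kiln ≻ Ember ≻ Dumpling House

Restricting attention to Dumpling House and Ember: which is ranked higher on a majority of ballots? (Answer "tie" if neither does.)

Ember

Ballots ranking Dumpling House above Ember: 6 + 2 = 8.
Ballots ranking Ember above Dumpling House: 17 − 8 = 9.
Ember wins the head-to-head 9–8.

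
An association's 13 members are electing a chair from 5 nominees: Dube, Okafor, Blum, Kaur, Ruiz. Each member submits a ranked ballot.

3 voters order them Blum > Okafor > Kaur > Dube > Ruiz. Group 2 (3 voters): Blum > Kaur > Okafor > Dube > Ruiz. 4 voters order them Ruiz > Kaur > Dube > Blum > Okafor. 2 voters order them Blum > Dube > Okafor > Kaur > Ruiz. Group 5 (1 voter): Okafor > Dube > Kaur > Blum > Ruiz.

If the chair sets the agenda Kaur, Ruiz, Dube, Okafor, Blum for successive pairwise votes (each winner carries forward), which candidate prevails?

Round 1: Kaur vs Ruiz — 9–4, Kaur advances.
Round 2: Kaur vs Dube — 10–3, Kaur advances.
Round 3: Kaur vs Okafor — 7–6, Kaur advances.
Round 4: Kaur vs Blum — 5–8, Blum advances.
The agenda winner is Blum.

Blum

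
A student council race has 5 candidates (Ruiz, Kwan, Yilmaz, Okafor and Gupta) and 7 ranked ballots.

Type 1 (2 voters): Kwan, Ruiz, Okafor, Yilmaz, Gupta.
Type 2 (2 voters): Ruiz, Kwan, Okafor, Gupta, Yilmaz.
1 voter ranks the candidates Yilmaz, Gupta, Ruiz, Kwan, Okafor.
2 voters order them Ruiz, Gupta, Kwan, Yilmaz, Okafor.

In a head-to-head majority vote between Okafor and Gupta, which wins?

Okafor

Ballots ranking Okafor above Gupta: 2 + 2 = 4.
Ballots ranking Gupta above Okafor: 7 − 4 = 3.
Okafor wins the head-to-head 4–3.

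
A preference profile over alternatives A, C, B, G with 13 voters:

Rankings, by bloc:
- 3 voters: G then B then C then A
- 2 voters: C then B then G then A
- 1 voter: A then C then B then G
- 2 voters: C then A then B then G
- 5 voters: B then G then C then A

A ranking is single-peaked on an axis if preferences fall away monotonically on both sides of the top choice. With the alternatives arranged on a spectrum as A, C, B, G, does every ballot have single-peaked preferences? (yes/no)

Axis positions: A=1, C=2, B=3, G=4.
Bloc 1 (peak G at position 4): ranking walks positions 4-3-2-1, expanding outward from the peak — single-peaked.
Bloc 2 (peak C at position 2): ranking walks positions 2-3-4-1, expanding outward from the peak — single-peaked.
Bloc 3 (peak A at position 1): ranking walks positions 1-2-3-4, expanding outward from the peak — single-peaked.
Bloc 4 (peak C at position 2): ranking walks positions 2-1-3-4, expanding outward from the peak — single-peaked.
Bloc 5 (peak B at position 3): ranking walks positions 3-4-2-1, expanding outward from the peak — single-peaked.
Every ranking is single-peaked on this axis.

yes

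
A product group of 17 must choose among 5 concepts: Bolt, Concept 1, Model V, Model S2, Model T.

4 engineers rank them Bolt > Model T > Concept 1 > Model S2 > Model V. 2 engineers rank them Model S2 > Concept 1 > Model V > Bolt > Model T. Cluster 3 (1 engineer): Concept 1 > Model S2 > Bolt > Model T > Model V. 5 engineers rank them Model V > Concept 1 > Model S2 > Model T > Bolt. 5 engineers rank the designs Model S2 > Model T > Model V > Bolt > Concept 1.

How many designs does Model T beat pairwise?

Model T against each rival (17 engineers):
Model T–Bolt: Model T 10–7.
Model T–Concept 1: Model T 9–8.
Model T vs Model V: Model T wins 10–7.
Model T vs Model S2: Model S2, 13–4.
Model T beats Bolt, Concept 1, Model V; loses to Model S2 — 3 pairwise wins.

3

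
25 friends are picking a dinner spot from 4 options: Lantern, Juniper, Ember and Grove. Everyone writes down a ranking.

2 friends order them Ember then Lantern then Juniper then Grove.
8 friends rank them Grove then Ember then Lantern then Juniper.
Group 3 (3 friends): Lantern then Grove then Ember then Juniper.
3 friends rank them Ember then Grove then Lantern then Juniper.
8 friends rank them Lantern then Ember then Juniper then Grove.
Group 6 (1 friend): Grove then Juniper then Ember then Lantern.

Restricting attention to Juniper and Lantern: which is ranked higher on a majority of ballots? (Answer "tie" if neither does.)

Lantern

Ballots ranking Juniper above Lantern: 1.
Ballots ranking Lantern above Juniper: 25 − 1 = 24.
Lantern wins the head-to-head 24–1.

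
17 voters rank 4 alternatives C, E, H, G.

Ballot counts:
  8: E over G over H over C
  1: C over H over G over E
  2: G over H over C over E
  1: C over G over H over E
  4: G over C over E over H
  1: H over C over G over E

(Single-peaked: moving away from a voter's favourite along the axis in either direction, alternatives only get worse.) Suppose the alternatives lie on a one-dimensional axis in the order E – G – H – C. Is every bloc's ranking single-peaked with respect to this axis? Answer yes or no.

Axis positions: E=1, G=2, H=3, C=4.
Bloc 1 (peak E at position 1): ranking walks positions 1-2-3-4, expanding outward from the peak — single-peaked.
Bloc 2 (peak C at position 4): ranking walks positions 4-3-2-1, expanding outward from the peak — single-peaked.
Bloc 3 (peak G at position 2): ranking walks positions 2-3-4-1, expanding outward from the peak — single-peaked.
Bloc 4: ranking walks positions 4-2-3-1; G is ranked above H even though H lies between G and the peak C on the axis — preferences dip and rise again. Not single-peaked.
Bloc 5: ranking walks positions 2-4-1-3; C is ranked above H even though H lies between C and the peak G on the axis — preferences dip and rise again. Not single-peaked.
Bloc 6 (peak H at position 3): ranking walks positions 3-4-2-1, expanding outward from the peak — single-peaked.
Bloc 4 violates single-peakedness, so the profile is not single-peaked on this axis.

no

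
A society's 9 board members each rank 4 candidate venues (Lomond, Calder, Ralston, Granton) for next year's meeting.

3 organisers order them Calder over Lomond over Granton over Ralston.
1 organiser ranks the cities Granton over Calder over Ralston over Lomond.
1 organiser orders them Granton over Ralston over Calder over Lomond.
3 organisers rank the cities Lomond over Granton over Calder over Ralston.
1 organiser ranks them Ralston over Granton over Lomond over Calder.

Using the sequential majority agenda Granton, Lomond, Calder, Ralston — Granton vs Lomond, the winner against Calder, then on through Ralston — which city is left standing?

Calder

Round 1: Granton vs Lomond — 3–6, Lomond advances.
Round 2: Lomond vs Calder — 4–5, Calder advances.
Round 3: Calder vs Ralston — 7–2, Calder advances.
Calder survives the agenda.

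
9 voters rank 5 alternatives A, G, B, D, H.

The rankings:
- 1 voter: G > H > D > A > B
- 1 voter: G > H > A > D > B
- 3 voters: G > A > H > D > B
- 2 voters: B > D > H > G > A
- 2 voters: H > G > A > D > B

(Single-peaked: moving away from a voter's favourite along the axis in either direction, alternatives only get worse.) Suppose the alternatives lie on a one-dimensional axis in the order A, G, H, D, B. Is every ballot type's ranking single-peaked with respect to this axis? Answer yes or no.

yes

Axis positions: A=1, G=2, H=3, D=4, B=5.
Ballot type 1 (peak G at position 2): ranking walks positions 2-3-4-1-5, expanding outward from the peak — single-peaked.
Ballot type 2 (peak G at position 2): ranking walks positions 2-3-1-4-5, expanding outward from the peak — single-peaked.
Ballot type 3 (peak G at position 2): ranking walks positions 2-1-3-4-5, expanding outward from the peak — single-peaked.
Ballot type 4 (peak B at position 5): ranking walks positions 5-4-3-2-1, expanding outward from the peak — single-peaked.
Ballot type 5 (peak H at position 3): ranking walks positions 3-2-1-4-5, expanding outward from the peak — single-peaked.
Every ranking is single-peaked on this axis.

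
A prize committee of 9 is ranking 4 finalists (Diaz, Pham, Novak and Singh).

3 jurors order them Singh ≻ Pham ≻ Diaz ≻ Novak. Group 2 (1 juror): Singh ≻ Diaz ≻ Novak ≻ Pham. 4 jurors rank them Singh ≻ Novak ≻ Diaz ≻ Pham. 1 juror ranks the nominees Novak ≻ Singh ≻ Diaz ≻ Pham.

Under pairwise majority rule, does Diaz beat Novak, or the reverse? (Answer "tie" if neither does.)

Novak

Ballots ranking Diaz above Novak: 3 + 1 = 4.
Ballots ranking Novak above Diaz: 9 − 4 = 5.
Novak wins the head-to-head 5–4.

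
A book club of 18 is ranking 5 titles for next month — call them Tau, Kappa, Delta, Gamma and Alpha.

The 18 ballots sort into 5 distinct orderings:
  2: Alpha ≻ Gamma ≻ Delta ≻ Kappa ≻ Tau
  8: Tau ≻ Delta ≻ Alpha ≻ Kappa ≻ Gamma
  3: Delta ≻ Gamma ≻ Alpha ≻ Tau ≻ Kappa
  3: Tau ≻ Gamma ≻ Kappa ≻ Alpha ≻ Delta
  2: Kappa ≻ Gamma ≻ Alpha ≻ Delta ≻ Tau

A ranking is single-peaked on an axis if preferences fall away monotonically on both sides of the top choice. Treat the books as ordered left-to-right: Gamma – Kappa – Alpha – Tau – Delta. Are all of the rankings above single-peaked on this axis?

no

Axis positions: Gamma=1, Kappa=2, Alpha=3, Tau=4, Delta=5.
Group 1: ranking walks positions 3-1-5-2-4; Gamma is ranked above Kappa even though Kappa lies between Gamma and the peak Alpha on the axis — preferences dip and rise again. Not single-peaked.
Group 2 (peak Tau at position 4): ranking walks positions 4-5-3-2-1, expanding outward from the peak — single-peaked.
Group 3: ranking walks positions 5-1-3-4-2; Gamma is ranked above Tau even though Tau lies between Gamma and the peak Delta on the axis — preferences dip and rise again. Not single-peaked.
Group 4: ranking walks positions 4-1-2-3-5; Gamma is ranked above Alpha even though Alpha lies between Gamma and the peak Tau on the axis — preferences dip and rise again. Not single-peaked.
Group 5: ranking walks positions 2-1-3-5-4; Delta is ranked above Tau even though Tau lies between Delta and the peak Kappa on the axis — preferences dip and rise again. Not single-peaked.
Group 1 violates single-peakedness, so the profile is not single-peaked on this axis.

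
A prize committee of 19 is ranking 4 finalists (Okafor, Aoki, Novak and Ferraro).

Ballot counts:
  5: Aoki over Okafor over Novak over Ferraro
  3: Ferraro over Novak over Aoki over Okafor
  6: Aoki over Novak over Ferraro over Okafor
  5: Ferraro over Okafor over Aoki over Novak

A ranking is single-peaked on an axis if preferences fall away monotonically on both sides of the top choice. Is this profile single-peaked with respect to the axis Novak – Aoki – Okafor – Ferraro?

no

Axis positions: Novak=1, Aoki=2, Okafor=3, Ferraro=4.
Cluster 1 (peak Aoki at position 2): ranking walks positions 2-3-1-4, expanding outward from the peak — single-peaked.
Cluster 2: ranking walks positions 4-1-2-3; Novak is ranked above Okafor even though Okafor lies between Novak and the peak Ferraro on the axis — preferences dip and rise again. Not single-peaked.
Cluster 3: ranking walks positions 2-1-4-3; Ferraro is ranked above Okafor even though Okafor lies between Ferraro and the peak Aoki on the axis — preferences dip and rise again. Not single-peaked.
Cluster 4 (peak Ferraro at position 4): ranking walks positions 4-3-2-1, expanding outward from the peak — single-peaked.
Cluster 2 violates single-peakedness, so the profile is not single-peaked on this axis.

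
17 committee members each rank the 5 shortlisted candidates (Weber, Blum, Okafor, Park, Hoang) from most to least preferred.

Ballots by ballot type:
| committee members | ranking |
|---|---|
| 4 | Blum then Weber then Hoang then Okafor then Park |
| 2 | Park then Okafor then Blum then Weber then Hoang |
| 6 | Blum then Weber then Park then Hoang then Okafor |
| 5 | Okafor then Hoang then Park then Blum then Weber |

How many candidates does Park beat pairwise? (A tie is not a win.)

Park against each rival (17 committee members):
Park vs Weber: Weber, 10–7.
Park–Blum: Blum 10–7.
Park vs Okafor: Okafor, 9–8.
Park–Hoang: Hoang 9–8.
Park beats no one; loses to Weber, Blum, Okafor, Hoang — 0 pairwise wins.

0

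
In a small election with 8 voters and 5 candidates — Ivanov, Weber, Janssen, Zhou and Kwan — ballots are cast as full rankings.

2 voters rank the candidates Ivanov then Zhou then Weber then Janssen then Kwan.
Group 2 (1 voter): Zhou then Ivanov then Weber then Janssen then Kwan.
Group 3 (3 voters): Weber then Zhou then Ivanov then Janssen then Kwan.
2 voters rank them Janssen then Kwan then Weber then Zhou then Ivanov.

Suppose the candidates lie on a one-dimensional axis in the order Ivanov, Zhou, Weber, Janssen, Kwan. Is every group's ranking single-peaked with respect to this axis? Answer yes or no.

yes

Axis positions: Ivanov=1, Zhou=2, Weber=3, Janssen=4, Kwan=5.
Group 1 (peak Ivanov at position 1): ranking walks positions 1-2-3-4-5, expanding outward from the peak — single-peaked.
Group 2 (peak Zhou at position 2): ranking walks positions 2-1-3-4-5, expanding outward from the peak — single-peaked.
Group 3 (peak Weber at position 3): ranking walks positions 3-2-1-4-5, expanding outward from the peak — single-peaked.
Group 4 (peak Janssen at position 4): ranking walks positions 4-5-3-2-1, expanding outward from the peak — single-peaked.
Every ranking is single-peaked on this axis.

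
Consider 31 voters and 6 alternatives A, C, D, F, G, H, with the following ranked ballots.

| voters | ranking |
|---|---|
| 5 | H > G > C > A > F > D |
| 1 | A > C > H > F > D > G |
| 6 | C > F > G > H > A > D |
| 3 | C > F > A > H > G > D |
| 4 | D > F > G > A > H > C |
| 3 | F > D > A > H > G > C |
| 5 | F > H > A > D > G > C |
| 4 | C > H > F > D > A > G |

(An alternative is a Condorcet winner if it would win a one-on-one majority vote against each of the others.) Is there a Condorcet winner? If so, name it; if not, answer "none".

none

Head-to-head results (31 voters):
A vs C: 13 to 18, C.
A–D: A 20–11.
A vs F: A is ranked higher on 5+1 = 6 ballots, F on 25. F wins 25–6.
A–G: A 16–15.
A vs H: 11 to 20, H.
C–D: C 19–12.
C vs F: C is ranked higher on 5+1+6+3+4 = 19 ballots, F on 12. C wins 19–12.
C–G: G 17–14.
C vs H: 1+6+3+4 = 14 for C, 17 for H — H by 17–14.
D vs F: F, 27–4.
D vs G: D, 17–14.
D–H: H 24–7.
F vs G: F, 26–5.
F vs H: F, 21–10.
G vs H: H wins 21–10.
No alternative is unbeaten: A loses to C; C loses to G; D loses to A; F loses to C; G loses to A; H loses to F. In particular A beats G beats C beats A is a majority cycle — no Condorcet winner exists.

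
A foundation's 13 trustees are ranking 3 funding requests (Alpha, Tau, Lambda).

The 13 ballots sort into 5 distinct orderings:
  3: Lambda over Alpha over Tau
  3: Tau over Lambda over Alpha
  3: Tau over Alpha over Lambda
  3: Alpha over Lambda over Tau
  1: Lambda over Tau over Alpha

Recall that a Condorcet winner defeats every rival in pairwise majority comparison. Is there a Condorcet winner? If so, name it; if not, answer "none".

Lambda

Check each pair by majority over 13 ballots:
Alpha vs Tau: Tau, 7–6.
Alpha vs Lambda: Lambda, 7–6.
Tau vs Lambda: Lambda wins 7–6.
Only Lambda has no losses; Lambda is the Condorcet winner.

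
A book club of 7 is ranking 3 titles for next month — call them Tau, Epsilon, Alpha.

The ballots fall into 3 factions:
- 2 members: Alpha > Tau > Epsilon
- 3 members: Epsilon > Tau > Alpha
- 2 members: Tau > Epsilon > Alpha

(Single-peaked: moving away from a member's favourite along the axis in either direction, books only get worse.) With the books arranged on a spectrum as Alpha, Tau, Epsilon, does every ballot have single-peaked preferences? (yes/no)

yes

Axis positions: Alpha=1, Tau=2, Epsilon=3.
Faction 1 (peak Alpha at position 1): ranking walks positions 1-2-3, expanding outward from the peak — single-peaked.
Faction 2 (peak Epsilon at position 3): ranking walks positions 3-2-1, expanding outward from the peak — single-peaked.
Faction 3 (peak Tau at position 2): ranking walks positions 2-3-1, expanding outward from the peak — single-peaked.
Every ranking is single-peaked on this axis.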